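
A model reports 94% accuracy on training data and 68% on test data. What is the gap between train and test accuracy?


Gap = train_accuracy - test_accuracy
= 94 - 68
= 26%
This large gap strongly indicates overfitting.

26


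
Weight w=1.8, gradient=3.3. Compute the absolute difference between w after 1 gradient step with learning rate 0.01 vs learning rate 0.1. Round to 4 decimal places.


With lr=0.01: w_new = 1.8 - 0.01 * 3.3 = 1.767
With lr=0.1: w_new = 1.8 - 0.1 * 3.3 = 1.47
Absolute difference = |1.767 - 1.47|
= 0.2970

0.2970


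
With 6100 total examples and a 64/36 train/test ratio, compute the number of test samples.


Train samples = 6100 * 64% = 3904
Test samples = 6100 - 3904
= 2196

2196


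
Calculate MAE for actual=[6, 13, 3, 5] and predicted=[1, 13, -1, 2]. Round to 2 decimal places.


Absolute errors: [5, 0, 4, 3]
Sum of absolute errors = 12
MAE = 12 / 4 = 3.00

3.00


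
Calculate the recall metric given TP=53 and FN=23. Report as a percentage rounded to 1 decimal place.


Recall = TP / (TP + FN) * 100
= 53 / (53 + 23)
= 53 / 76
= 0.6974
= 69.7%

69.7


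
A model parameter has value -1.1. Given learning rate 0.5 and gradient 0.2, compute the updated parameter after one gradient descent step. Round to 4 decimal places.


w_new = w_old - lr * gradient
= -1.1 - 0.5 * 0.2
= -1.1 - (0.1)
= -1.2000

-1.2000


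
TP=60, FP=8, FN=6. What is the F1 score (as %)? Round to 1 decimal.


Precision = TP / (TP + FP) = 60 / 68 = 0.8824
Recall = TP / (TP + FN) = 60 / 66 = 0.9091
F1 = 2 * P * R / (P + R)
= 2 * 0.8824 * 0.9091 / (0.8824 + 0.9091)
= 1.6043 / 1.7914
= 0.8955
As percentage: 89.6%

89.6


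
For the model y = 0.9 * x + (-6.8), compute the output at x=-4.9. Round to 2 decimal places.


y = 0.9 * -4.9 + (-6.8)
= -4.41 + (-6.8)
= -11.21

-11.21


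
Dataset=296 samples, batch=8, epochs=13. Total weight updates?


Iterations per epoch = 296 / 8 = 37
Total updates = iterations_per_epoch * epochs
= 37 * 13
= 481

481


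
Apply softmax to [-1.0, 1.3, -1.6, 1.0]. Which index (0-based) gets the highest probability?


Softmax is a monotonic transformation, so it preserves the argmax.
We need to find the index of the maximum logit.
Index 0: -1.0
Index 1: 1.3
Index 2: -1.6
Index 3: 1.0
Maximum logit = 1.3 at index 1

1


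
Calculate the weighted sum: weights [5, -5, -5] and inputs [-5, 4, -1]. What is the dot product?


Element-wise products:
5 * -5 = -25
-5 * 4 = -20
-5 * -1 = 5
Sum = -25 + -20 + 5
= -40

-40


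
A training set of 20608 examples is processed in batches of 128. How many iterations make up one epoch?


Iterations per epoch = dataset_size / batch_size
= 20608 / 128
= 161

161


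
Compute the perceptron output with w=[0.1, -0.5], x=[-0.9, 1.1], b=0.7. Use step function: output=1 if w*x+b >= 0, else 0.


z = w . x + b
= 0.1*-0.9 + -0.5*1.1 + 0.7
= -0.09 + -0.55 + 0.7
= -0.64 + 0.7
= 0.06
Since z = 0.06 >= 0, output = 1

1


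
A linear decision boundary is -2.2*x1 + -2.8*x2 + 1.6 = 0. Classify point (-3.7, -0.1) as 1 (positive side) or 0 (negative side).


Compute -2.2 * -3.7 + -2.8 * -0.1 + 1.6
= 8.14 + 0.28 + 1.6
= 10.02
Since 10.02 >= 0, the point is on the positive side.

1


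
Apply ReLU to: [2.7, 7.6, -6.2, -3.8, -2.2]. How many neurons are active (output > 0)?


ReLU(x) = max(0, x) for each element:
ReLU(2.7) = 2.7
ReLU(7.6) = 7.6
ReLU(-6.2) = 0
ReLU(-3.8) = 0
ReLU(-2.2) = 0
Active neurons (>0): 2

2


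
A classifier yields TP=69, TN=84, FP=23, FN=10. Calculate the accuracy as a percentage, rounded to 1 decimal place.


Accuracy = (TP + TN) / (TP + TN + FP + FN) * 100
= (69 + 84) / (69 + 84 + 23 + 10)
= 153 / 186
= 0.8226
= 82.3%

82.3


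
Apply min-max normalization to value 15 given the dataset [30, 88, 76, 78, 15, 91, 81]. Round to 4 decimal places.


Min = 15, Max = 91
Range = 91 - 15 = 76
Scaled = (x - min) / (max - min)
= (15 - 15) / 76
= 0 / 76
= 0.0000

0.0000


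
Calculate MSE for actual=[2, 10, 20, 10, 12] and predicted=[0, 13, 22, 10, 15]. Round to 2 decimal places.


Differences: [2, -3, -2, 0, -3]
Squared errors: [4, 9, 4, 0, 9]
Sum of squared errors = 26
MSE = 26 / 5 = 5.20

5.20


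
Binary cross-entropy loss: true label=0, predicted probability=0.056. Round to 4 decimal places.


For y=0: Loss = -log(1-p)
= -log(1 - 0.056)
= -log(0.944)
= -(-0.0576)
= 0.0576

0.0576


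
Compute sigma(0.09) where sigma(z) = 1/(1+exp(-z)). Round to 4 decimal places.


sigmoid(z) = 1 / (1 + exp(-z))
exp(-(0.09)) = exp(-0.09) = 0.9139
1 + 0.9139 = 1.9139
1 / 1.9139 = 0.5225

0.5225


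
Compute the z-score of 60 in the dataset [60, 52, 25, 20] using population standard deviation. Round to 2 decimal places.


Mean = (60 + 52 + 25 + 20) / 4 = 39.25
Variance = sum((x_i - mean)^2) / n = 291.6875
Std = sqrt(291.6875) = 17.0789
Z = (x - mean) / std
= (60 - 39.25) / 17.0789
= 20.75 / 17.0789
= 1.21

1.21


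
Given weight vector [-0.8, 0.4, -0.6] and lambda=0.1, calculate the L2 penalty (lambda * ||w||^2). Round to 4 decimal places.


Squaring each weight:
(-0.8)^2 = 0.64
0.4^2 = 0.16
(-0.6)^2 = 0.36
Sum of squares = 1.16
Penalty = 0.1 * 1.16 = 0.1160

0.1160


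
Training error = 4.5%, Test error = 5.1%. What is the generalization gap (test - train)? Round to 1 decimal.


Generalization gap = test_error - train_error
= 5.1 - 4.5
= 0.6%
A small gap suggests good generalization.

0.6


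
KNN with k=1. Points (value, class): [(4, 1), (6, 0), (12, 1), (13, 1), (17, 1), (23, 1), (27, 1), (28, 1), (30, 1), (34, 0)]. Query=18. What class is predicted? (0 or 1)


Distances from query 18:
Point 17 (class 1): distance = 1
K=1 nearest neighbors: classes = [1]
Votes for class 1: 1 / 1
Majority vote => class 1

1


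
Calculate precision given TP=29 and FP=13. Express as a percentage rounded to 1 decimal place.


Precision = TP / (TP + FP) * 100
= 29 / (29 + 13)
= 29 / 42
= 0.6905
= 69.0%

69.0


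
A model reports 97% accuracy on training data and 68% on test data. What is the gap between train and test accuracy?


Gap = train_accuracy - test_accuracy
= 97 - 68
= 29%
This large gap strongly indicates overfitting.

29


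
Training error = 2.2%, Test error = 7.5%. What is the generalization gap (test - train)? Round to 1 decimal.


Generalization gap = test_error - train_error
= 7.5 - 2.2
= 5.3%
A moderate gap.

5.3


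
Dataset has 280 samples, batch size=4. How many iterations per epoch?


Iterations per epoch = dataset_size / batch_size
= 280 / 4
= 70

70


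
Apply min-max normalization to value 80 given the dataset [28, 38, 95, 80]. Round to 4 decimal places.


Min = 28, Max = 95
Range = 95 - 28 = 67
Scaled = (x - min) / (max - min)
= (80 - 28) / 67
= 52 / 67
= 0.7761

0.7761


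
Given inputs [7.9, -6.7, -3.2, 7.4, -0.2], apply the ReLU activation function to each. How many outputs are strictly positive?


ReLU(x) = max(0, x) for each element:
ReLU(7.9) = 7.9
ReLU(-6.7) = 0
ReLU(-3.2) = 0
ReLU(7.4) = 7.4
ReLU(-0.2) = 0
Active neurons (>0): 2

2


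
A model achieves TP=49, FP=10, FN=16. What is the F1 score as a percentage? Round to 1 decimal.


Precision = TP / (TP + FP) = 49 / 59 = 0.8305
Recall = TP / (TP + FN) = 49 / 65 = 0.7538
F1 = 2 * P * R / (P + R)
= 2 * 0.8305 * 0.7538 / (0.8305 + 0.7538)
= 1.2522 / 1.5844
= 0.7903
As percentage: 79.0%

79.0


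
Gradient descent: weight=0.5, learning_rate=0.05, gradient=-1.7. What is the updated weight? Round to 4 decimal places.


w_new = w_old - lr * gradient
= 0.5 - 0.05 * -1.7
= 0.5 - (-0.085)
= 0.5850

0.5850


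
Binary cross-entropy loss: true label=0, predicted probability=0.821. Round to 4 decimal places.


For y=0: Loss = -log(1-p)
= -log(1 - 0.821)
= -log(0.179)
= -(-1.7204)
= 1.7204

1.7204


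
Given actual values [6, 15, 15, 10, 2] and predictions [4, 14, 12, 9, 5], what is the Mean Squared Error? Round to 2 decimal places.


Differences: [2, 1, 3, 1, -3]
Squared errors: [4, 1, 9, 1, 9]
Sum of squared errors = 24
MSE = 24 / 5 = 4.80

4.80


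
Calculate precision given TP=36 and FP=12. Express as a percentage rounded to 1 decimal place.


Precision = TP / (TP + FP) * 100
= 36 / (36 + 12)
= 36 / 48
= 0.75
= 75.0%

75.0


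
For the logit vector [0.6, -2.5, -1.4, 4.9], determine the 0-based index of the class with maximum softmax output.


Softmax is a monotonic transformation, so it preserves the argmax.
We need to find the index of the maximum logit.
Index 0: 0.6
Index 1: -2.5
Index 2: -1.4
Index 3: 4.9
Maximum logit = 4.9 at index 3

3


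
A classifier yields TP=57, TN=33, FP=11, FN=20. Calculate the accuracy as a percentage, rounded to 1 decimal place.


Accuracy = (TP + TN) / (TP + TN + FP + FN) * 100
= (57 + 33) / (57 + 33 + 11 + 20)
= 90 / 121
= 0.7438
= 74.4%

74.4


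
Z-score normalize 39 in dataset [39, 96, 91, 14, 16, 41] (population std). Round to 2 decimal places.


Mean = (39 + 96 + 91 + 14 + 16 + 41) / 6 = 49.5
Variance = sum((x_i - mean)^2) / n = 1074.9167
Std = sqrt(1074.9167) = 32.7859
Z = (x - mean) / std
= (39 - 49.5) / 32.7859
= -10.5 / 32.7859
= -0.32

-0.32


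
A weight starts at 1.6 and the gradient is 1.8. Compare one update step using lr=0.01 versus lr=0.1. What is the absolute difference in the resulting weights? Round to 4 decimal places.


With lr=0.01: w_new = 1.6 - 0.01 * 1.8 = 1.582
With lr=0.1: w_new = 1.6 - 0.1 * 1.8 = 1.42
Absolute difference = |1.582 - 1.42|
= 0.1620

0.1620


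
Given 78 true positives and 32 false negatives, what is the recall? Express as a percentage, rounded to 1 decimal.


Recall = TP / (TP + FN) * 100
= 78 / (78 + 32)
= 78 / 110
= 0.7091
= 70.9%

70.9


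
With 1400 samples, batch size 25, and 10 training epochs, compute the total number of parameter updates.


Iterations per epoch = 1400 / 25 = 56
Total updates = iterations_per_epoch * epochs
= 56 * 10
= 560

560


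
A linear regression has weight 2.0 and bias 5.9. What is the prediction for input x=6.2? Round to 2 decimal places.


y = 2.0 * 6.2 + (5.9)
= 12.4 + (5.9)
= 18.30

18.30


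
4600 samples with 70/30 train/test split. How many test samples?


Train samples = 4600 * 70% = 3220
Test samples = 4600 - 3220
= 1380

1380


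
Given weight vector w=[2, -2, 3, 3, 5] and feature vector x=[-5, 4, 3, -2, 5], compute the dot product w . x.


Element-wise products:
2 * -5 = -10
-2 * 4 = -8
3 * 3 = 9
3 * -2 = -6
5 * 5 = 25
Sum = -10 + -8 + 9 + -6 + 25
= 10

10


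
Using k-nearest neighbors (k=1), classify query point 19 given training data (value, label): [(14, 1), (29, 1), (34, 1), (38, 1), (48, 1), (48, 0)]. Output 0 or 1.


Distances from query 19:
Point 14 (class 1): distance = 5
K=1 nearest neighbors: classes = [1]
Votes for class 1: 1 / 1
Majority vote => class 1

1


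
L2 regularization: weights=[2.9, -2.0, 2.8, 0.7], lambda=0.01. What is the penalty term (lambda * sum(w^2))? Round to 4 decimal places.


Squaring each weight:
2.9^2 = 8.41
(-2.0)^2 = 4.0
2.8^2 = 7.84
0.7^2 = 0.49
Sum of squares = 20.74
Penalty = 0.01 * 20.74 = 0.2074

0.2074


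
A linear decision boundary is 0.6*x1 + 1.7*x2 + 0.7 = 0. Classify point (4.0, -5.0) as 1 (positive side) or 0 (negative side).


Compute 0.6 * 4.0 + 1.7 * -5.0 + 0.7
= 2.4 + -8.5 + 0.7
= -5.4
Since -5.4 < 0, the point is on the negative side.

0


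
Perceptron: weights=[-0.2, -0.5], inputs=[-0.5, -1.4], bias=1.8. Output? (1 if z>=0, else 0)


z = w . x + b
= -0.2*-0.5 + -0.5*-1.4 + 1.8
= 0.1 + 0.7 + 1.8
= 0.8 + 1.8
= 2.6
Since z = 2.6 >= 0, output = 1

1


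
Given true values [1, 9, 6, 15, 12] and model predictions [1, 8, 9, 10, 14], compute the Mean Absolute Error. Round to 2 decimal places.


Absolute errors: [0, 1, 3, 5, 2]
Sum of absolute errors = 11
MAE = 11 / 5 = 2.20

2.20


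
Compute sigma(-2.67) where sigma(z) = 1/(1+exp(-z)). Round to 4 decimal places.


sigmoid(z) = 1 / (1 + exp(-z))
exp(-(-2.67)) = exp(2.67) = 14.44
1 + 14.44 = 15.44
1 / 15.44 = 0.0648

0.0648


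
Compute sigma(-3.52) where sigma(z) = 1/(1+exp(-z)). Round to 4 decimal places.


sigmoid(z) = 1 / (1 + exp(-z))
exp(-(-3.52)) = exp(3.52) = 33.7844
1 + 33.7844 = 34.7844
1 / 34.7844 = 0.0287

0.0287


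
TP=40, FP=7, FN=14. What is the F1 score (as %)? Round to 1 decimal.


Precision = TP / (TP + FP) = 40 / 47 = 0.8511
Recall = TP / (TP + FN) = 40 / 54 = 0.7407
F1 = 2 * P * R / (P + R)
= 2 * 0.8511 * 0.7407 / (0.8511 + 0.7407)
= 1.2608 / 1.5918
= 0.7921
As percentage: 79.2%

79.2


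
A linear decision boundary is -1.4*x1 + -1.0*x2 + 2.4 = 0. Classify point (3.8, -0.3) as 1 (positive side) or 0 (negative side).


Compute -1.4 * 3.8 + -1.0 * -0.3 + 2.4
= -5.32 + 0.3 + 2.4
= -2.62
Since -2.62 < 0, the point is on the negative side.

0


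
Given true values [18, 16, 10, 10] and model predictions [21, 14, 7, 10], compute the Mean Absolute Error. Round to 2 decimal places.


Absolute errors: [3, 2, 3, 0]
Sum of absolute errors = 8
MAE = 8 / 4 = 2.00

2.00


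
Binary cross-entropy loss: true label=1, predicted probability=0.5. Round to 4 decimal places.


For y=1: Loss = -log(p)
= -log(0.5)
= -(-0.6931)
= 0.6931

0.6931


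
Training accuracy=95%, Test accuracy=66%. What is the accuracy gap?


Gap = train_accuracy - test_accuracy
= 95 - 66
= 29%
This large gap strongly indicates overfitting.

29


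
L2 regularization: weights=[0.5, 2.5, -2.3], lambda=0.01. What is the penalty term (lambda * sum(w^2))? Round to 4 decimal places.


Squaring each weight:
0.5^2 = 0.25
2.5^2 = 6.25
(-2.3)^2 = 5.29
Sum of squares = 11.79
Penalty = 0.01 * 11.79 = 0.1179

0.1179


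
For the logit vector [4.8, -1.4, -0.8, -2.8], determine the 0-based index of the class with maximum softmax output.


Softmax is a monotonic transformation, so it preserves the argmax.
We need to find the index of the maximum logit.
Index 0: 4.8
Index 1: -1.4
Index 2: -0.8
Index 3: -2.8
Maximum logit = 4.8 at index 0

0


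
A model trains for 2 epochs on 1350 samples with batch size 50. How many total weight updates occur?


Iterations per epoch = 1350 / 50 = 27
Total updates = iterations_per_epoch * epochs
= 27 * 2
= 54

54


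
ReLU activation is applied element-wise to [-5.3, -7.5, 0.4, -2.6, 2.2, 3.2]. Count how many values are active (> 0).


ReLU(x) = max(0, x) for each element:
ReLU(-5.3) = 0
ReLU(-7.5) = 0
ReLU(0.4) = 0.4
ReLU(-2.6) = 0
ReLU(2.2) = 2.2
ReLU(3.2) = 3.2
Active neurons (>0): 3

3


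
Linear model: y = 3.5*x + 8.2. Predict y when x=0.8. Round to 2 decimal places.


y = 3.5 * 0.8 + (8.2)
= 2.8 + (8.2)
= 11.00

11.00


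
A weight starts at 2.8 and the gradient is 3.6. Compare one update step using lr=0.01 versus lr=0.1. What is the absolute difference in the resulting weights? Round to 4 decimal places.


With lr=0.01: w_new = 2.8 - 0.01 * 3.6 = 2.764
With lr=0.1: w_new = 2.8 - 0.1 * 3.6 = 2.44
Absolute difference = |2.764 - 2.44|
= 0.3240

0.3240


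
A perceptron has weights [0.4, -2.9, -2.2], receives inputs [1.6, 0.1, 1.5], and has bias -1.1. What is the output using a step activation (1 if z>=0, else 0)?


z = w . x + b
= 0.4*1.6 + -2.9*0.1 + -2.2*1.5 + -1.1
= 0.64 + -0.29 + -3.3 + -1.1
= -2.95 + -1.1
= -4.05
Since z = -4.05 < 0, output = 0

0


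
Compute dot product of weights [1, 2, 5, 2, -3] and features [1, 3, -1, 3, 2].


Element-wise products:
1 * 1 = 1
2 * 3 = 6
5 * -1 = -5
2 * 3 = 6
-3 * 2 = -6
Sum = 1 + 6 + -5 + 6 + -6
= 2

2


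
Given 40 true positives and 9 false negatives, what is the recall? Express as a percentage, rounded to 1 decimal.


Recall = TP / (TP + FN) * 100
= 40 / (40 + 9)
= 40 / 49
= 0.8163
= 81.6%

81.6


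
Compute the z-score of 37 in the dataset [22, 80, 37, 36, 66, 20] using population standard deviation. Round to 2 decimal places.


Mean = (22 + 80 + 37 + 36 + 66 + 20) / 6 = 43.5
Variance = sum((x_i - mean)^2) / n = 491.9167
Std = sqrt(491.9167) = 22.1792
Z = (x - mean) / std
= (37 - 43.5) / 22.1792
= -6.5 / 22.1792
= -0.29

-0.29


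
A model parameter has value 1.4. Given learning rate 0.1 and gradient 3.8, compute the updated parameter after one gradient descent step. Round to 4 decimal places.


w_new = w_old - lr * gradient
= 1.4 - 0.1 * 3.8
= 1.4 - (0.38)
= 1.0200

1.0200


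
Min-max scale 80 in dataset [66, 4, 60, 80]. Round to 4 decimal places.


Min = 4, Max = 80
Range = 80 - 4 = 76
Scaled = (x - min) / (max - min)
= (80 - 4) / 76
= 76 / 76
= 1.0000

1.0000


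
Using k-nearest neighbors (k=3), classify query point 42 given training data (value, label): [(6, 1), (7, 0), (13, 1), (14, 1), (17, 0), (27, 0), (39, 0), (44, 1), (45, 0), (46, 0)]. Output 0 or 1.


Distances from query 42:
Point 44 (class 1): distance = 2
Point 39 (class 0): distance = 3
Point 45 (class 0): distance = 3
K=3 nearest neighbors: classes = [1, 0, 0]
Votes for class 1: 1 / 3
Majority vote => class 0

0


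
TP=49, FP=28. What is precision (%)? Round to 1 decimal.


Precision = TP / (TP + FP) * 100
= 49 / (49 + 28)
= 49 / 77
= 0.6364
= 63.6%

63.6


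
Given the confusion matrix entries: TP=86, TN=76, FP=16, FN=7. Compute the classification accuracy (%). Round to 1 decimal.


Accuracy = (TP + TN) / (TP + TN + FP + FN) * 100
= (86 + 76) / (86 + 76 + 16 + 7)
= 162 / 185
= 0.8757
= 87.6%

87.6


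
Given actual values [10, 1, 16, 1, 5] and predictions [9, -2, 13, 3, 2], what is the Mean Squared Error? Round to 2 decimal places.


Differences: [1, 3, 3, -2, 3]
Squared errors: [1, 9, 9, 4, 9]
Sum of squared errors = 32
MSE = 32 / 5 = 6.40

6.40


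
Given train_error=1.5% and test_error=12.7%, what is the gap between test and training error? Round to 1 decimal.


Generalization gap = test_error - train_error
= 12.7 - 1.5
= 11.2%
A large gap suggests overfitting.

11.2


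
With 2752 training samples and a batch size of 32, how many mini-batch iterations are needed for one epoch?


Iterations per epoch = dataset_size / batch_size
= 2752 / 32
= 86

86


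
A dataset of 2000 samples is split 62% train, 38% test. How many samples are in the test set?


Train samples = 2000 * 62% = 1240
Test samples = 2000 - 1240
= 760

760


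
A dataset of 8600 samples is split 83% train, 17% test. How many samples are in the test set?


Train samples = 8600 * 83% = 7138
Test samples = 8600 - 7138
= 1462

1462


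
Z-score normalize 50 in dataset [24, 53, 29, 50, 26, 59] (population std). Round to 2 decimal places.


Mean = (24 + 53 + 29 + 50 + 26 + 59) / 6 = 40.1667
Variance = sum((x_i - mean)^2) / n = 200.4722
Std = sqrt(200.4722) = 14.1588
Z = (x - mean) / std
= (50 - 40.1667) / 14.1588
= 9.8333 / 14.1588
= 0.69

0.69


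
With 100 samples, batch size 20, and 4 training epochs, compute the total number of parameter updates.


Iterations per epoch = 100 / 20 = 5
Total updates = iterations_per_epoch * epochs
= 5 * 4
= 20

20


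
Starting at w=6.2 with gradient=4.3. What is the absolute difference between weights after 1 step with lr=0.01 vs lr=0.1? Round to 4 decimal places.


With lr=0.01: w_new = 6.2 - 0.01 * 4.3 = 6.157
With lr=0.1: w_new = 6.2 - 0.1 * 4.3 = 5.77
Absolute difference = |6.157 - 5.77|
= 0.3870

0.3870


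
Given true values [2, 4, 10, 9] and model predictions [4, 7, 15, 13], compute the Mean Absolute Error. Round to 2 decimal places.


Absolute errors: [2, 3, 5, 4]
Sum of absolute errors = 14
MAE = 14 / 4 = 3.50

3.50


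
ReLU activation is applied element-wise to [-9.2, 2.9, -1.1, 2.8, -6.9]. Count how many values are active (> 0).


ReLU(x) = max(0, x) for each element:
ReLU(-9.2) = 0
ReLU(2.9) = 2.9
ReLU(-1.1) = 0
ReLU(2.8) = 2.8
ReLU(-6.9) = 0
Active neurons (>0): 2

2


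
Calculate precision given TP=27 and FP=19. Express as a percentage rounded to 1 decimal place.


Precision = TP / (TP + FP) * 100
= 27 / (27 + 19)
= 27 / 46
= 0.587
= 58.7%

58.7


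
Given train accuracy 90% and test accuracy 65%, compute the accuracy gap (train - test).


Gap = train_accuracy - test_accuracy
= 90 - 65
= 25%
This large gap strongly indicates overfitting.

25


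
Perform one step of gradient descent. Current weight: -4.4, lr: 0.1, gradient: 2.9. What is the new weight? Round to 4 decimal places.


w_new = w_old - lr * gradient
= -4.4 - 0.1 * 2.9
= -4.4 - (0.29)
= -4.6900

-4.6900


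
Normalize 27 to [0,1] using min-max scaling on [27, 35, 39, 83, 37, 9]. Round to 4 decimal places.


Min = 9, Max = 83
Range = 83 - 9 = 74
Scaled = (x - min) / (max - min)
= (27 - 9) / 74
= 18 / 74
= 0.2432

0.2432


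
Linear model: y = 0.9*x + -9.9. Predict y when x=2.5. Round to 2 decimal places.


y = 0.9 * 2.5 + (-9.9)
= 2.25 + (-9.9)
= -7.65

-7.65


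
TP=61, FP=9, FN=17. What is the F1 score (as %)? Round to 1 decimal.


Precision = TP / (TP + FP) = 61 / 70 = 0.8714
Recall = TP / (TP + FN) = 61 / 78 = 0.7821
F1 = 2 * P * R / (P + R)
= 2 * 0.8714 * 0.7821 / (0.8714 + 0.7821)
= 1.363 / 1.6535
= 0.8243
As percentage: 82.4%

82.4


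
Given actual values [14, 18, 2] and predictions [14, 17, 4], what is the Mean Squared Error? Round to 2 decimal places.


Differences: [0, 1, -2]
Squared errors: [0, 1, 4]
Sum of squared errors = 5
MSE = 5 / 3 = 1.67

1.67


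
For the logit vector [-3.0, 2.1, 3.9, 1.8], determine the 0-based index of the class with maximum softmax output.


Softmax is a monotonic transformation, so it preserves the argmax.
We need to find the index of the maximum logit.
Index 0: -3.0
Index 1: 2.1
Index 2: 3.9
Index 3: 1.8
Maximum logit = 3.9 at index 2

2


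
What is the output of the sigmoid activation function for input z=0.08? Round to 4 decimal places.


sigmoid(z) = 1 / (1 + exp(-z))
exp(-(0.08)) = exp(-0.08) = 0.9231
1 + 0.9231 = 1.9231
1 / 1.9231 = 0.5200

0.5200


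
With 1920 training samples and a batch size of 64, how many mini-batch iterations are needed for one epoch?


Iterations per epoch = dataset_size / batch_size
= 1920 / 64
= 30

30


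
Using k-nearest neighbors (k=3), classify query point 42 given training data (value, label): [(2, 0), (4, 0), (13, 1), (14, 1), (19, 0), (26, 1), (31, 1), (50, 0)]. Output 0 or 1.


Distances from query 42:
Point 50 (class 0): distance = 8
Point 31 (class 1): distance = 11
Point 26 (class 1): distance = 16
K=3 nearest neighbors: classes = [0, 1, 1]
Votes for class 1: 2 / 3
Majority vote => class 1

1


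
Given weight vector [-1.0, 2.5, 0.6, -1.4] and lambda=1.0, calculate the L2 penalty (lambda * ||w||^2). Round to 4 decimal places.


Squaring each weight:
(-1.0)^2 = 1.0
2.5^2 = 6.25
0.6^2 = 0.36
(-1.4)^2 = 1.96
Sum of squares = 9.57
Penalty = 1.0 * 9.57 = 9.5700

9.5700


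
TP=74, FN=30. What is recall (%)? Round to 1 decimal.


Recall = TP / (TP + FN) * 100
= 74 / (74 + 30)
= 74 / 104
= 0.7115
= 71.2%

71.2


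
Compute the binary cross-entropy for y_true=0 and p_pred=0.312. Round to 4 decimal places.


For y=0: Loss = -log(1-p)
= -log(1 - 0.312)
= -log(0.688)
= -(-0.374)
= 0.3740

0.3740


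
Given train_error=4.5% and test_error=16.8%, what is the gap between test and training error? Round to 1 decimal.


Generalization gap = test_error - train_error
= 16.8 - 4.5
= 12.3%
A large gap suggests overfitting.

12.3


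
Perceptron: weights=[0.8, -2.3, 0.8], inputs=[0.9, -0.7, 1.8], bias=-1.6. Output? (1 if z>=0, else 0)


z = w . x + b
= 0.8*0.9 + -2.3*-0.7 + 0.8*1.8 + -1.6
= 0.72 + 1.61 + 1.44 + -1.6
= 3.77 + -1.6
= 2.17
Since z = 2.17 >= 0, output = 1

1


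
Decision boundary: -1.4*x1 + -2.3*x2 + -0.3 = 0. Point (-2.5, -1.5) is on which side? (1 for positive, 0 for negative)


Compute -1.4 * -2.5 + -2.3 * -1.5 + -0.3
= 3.5 + 3.45 + -0.3
= 6.65
Since 6.65 >= 0, the point is on the positive side.

1


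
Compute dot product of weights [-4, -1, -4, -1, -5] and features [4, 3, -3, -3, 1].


Element-wise products:
-4 * 4 = -16
-1 * 3 = -3
-4 * -3 = 12
-1 * -3 = 3
-5 * 1 = -5
Sum = -16 + -3 + 12 + 3 + -5
= -9

-9


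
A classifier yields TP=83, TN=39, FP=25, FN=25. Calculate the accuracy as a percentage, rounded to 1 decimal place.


Accuracy = (TP + TN) / (TP + TN + FP + FN) * 100
= (83 + 39) / (83 + 39 + 25 + 25)
= 122 / 172
= 0.7093
= 70.9%

70.9


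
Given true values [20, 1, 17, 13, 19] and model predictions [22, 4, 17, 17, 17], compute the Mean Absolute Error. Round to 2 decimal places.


Absolute errors: [2, 3, 0, 4, 2]
Sum of absolute errors = 11
MAE = 11 / 5 = 2.20

2.20


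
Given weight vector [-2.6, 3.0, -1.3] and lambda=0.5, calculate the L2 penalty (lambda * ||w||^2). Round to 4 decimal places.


Squaring each weight:
(-2.6)^2 = 6.76
3.0^2 = 9.0
(-1.3)^2 = 1.69
Sum of squares = 17.45
Penalty = 0.5 * 17.45 = 8.7250

8.7250


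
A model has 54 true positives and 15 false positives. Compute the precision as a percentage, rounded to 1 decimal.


Precision = TP / (TP + FP) * 100
= 54 / (54 + 15)
= 54 / 69
= 0.7826
= 78.3%

78.3


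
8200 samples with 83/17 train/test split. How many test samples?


Train samples = 8200 * 83% = 6806
Test samples = 8200 - 6806
= 1394

1394


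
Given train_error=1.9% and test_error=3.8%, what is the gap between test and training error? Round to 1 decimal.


Generalization gap = test_error - train_error
= 3.8 - 1.9
= 1.9%
A small gap suggests good generalization.

1.9


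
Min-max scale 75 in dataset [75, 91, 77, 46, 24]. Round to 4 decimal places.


Min = 24, Max = 91
Range = 91 - 24 = 67
Scaled = (x - min) / (max - min)
= (75 - 24) / 67
= 51 / 67
= 0.7612

0.7612


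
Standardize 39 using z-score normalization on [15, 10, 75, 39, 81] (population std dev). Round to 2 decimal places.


Mean = (15 + 10 + 75 + 39 + 81) / 5 = 44.0
Variance = sum((x_i - mean)^2) / n = 870.4
Std = sqrt(870.4) = 29.5025
Z = (x - mean) / std
= (39 - 44.0) / 29.5025
= -5.0 / 29.5025
= -0.17

-0.17


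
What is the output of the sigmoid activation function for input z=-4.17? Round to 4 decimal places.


sigmoid(z) = 1 / (1 + exp(-z))
exp(-(-4.17)) = exp(4.17) = 64.7155
1 + 64.7155 = 65.7155
1 / 65.7155 = 0.0152

0.0152


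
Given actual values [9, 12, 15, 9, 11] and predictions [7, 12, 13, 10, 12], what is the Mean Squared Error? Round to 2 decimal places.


Differences: [2, 0, 2, -1, -1]
Squared errors: [4, 0, 4, 1, 1]
Sum of squared errors = 10
MSE = 10 / 5 = 2.00

2.00


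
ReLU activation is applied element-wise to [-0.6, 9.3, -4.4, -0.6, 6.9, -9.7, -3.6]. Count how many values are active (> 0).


ReLU(x) = max(0, x) for each element:
ReLU(-0.6) = 0
ReLU(9.3) = 9.3
ReLU(-4.4) = 0
ReLU(-0.6) = 0
ReLU(6.9) = 6.9
ReLU(-9.7) = 0
ReLU(-3.6) = 0
Active neurons (>0): 2

2


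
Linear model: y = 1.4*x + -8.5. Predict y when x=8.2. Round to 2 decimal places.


y = 1.4 * 8.2 + (-8.5)
= 11.48 + (-8.5)
= 2.98

2.98


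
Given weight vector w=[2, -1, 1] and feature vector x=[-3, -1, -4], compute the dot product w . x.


Element-wise products:
2 * -3 = -6
-1 * -1 = 1
1 * -4 = -4
Sum = -6 + 1 + -4
= -9

-9


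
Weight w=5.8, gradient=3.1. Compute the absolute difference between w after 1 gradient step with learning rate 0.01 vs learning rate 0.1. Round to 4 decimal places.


With lr=0.01: w_new = 5.8 - 0.01 * 3.1 = 5.769
With lr=0.1: w_new = 5.8 - 0.1 * 3.1 = 5.49
Absolute difference = |5.769 - 5.49|
= 0.2790

0.2790


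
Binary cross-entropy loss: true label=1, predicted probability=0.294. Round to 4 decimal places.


For y=1: Loss = -log(p)
= -log(0.294)
= -(-1.2242)
= 1.2242

1.2242


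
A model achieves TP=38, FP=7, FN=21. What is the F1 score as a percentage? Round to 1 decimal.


Precision = TP / (TP + FP) = 38 / 45 = 0.8444
Recall = TP / (TP + FN) = 38 / 59 = 0.6441
F1 = 2 * P * R / (P + R)
= 2 * 0.8444 * 0.6441 / (0.8444 + 0.6441)
= 1.0878 / 1.4885
= 0.7308
As percentage: 73.1%

73.1


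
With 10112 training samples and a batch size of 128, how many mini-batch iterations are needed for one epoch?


Iterations per epoch = dataset_size / batch_size
= 10112 / 128
= 79

79


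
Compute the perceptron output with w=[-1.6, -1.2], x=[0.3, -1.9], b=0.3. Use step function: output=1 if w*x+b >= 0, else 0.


z = w . x + b
= -1.6*0.3 + -1.2*-1.9 + 0.3
= -0.48 + 2.28 + 0.3
= 1.8 + 0.3
= 2.1
Since z = 2.1 >= 0, output = 1

1


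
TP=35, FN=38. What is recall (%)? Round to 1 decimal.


Recall = TP / (TP + FN) * 100
= 35 / (35 + 38)
= 35 / 73
= 0.4795
= 47.9%

47.9


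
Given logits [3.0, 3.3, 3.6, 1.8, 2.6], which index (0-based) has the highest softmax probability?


Softmax is a monotonic transformation, so it preserves the argmax.
We need to find the index of the maximum logit.
Index 0: 3.0
Index 1: 3.3
Index 2: 3.6
Index 3: 1.8
Index 4: 2.6
Maximum logit = 3.6 at index 2

2


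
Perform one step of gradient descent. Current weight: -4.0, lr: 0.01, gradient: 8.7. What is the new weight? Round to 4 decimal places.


w_new = w_old - lr * gradient
= -4.0 - 0.01 * 8.7
= -4.0 - (0.087)
= -4.0870

-4.0870


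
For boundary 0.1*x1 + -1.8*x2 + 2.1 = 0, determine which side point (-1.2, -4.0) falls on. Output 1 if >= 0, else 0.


Compute 0.1 * -1.2 + -1.8 * -4.0 + 2.1
= -0.12 + 7.2 + 2.1
= 9.18
Since 9.18 >= 0, the point is on the positive side.

1


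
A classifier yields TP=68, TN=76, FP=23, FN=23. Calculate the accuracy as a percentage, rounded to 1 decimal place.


Accuracy = (TP + TN) / (TP + TN + FP + FN) * 100
= (68 + 76) / (68 + 76 + 23 + 23)
= 144 / 190
= 0.7579
= 75.8%

75.8


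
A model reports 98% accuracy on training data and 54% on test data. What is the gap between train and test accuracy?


Gap = train_accuracy - test_accuracy
= 98 - 54
= 44%
This large gap strongly indicates overfitting.

44


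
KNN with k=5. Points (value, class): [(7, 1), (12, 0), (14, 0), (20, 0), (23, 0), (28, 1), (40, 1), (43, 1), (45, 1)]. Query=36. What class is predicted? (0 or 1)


Distances from query 36:
Point 40 (class 1): distance = 4
Point 43 (class 1): distance = 7
Point 28 (class 1): distance = 8
Point 45 (class 1): distance = 9
Point 23 (class 0): distance = 13
K=5 nearest neighbors: classes = [1, 1, 1, 1, 0]
Votes for class 1: 4 / 5
Majority vote => class 1

1


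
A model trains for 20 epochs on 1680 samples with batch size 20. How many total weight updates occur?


Iterations per epoch = 1680 / 20 = 84
Total updates = iterations_per_epoch * epochs
= 84 * 20
= 1680

1680


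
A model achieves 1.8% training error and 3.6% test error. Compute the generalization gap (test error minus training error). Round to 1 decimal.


Generalization gap = test_error - train_error
= 3.6 - 1.8
= 1.8%
A small gap suggests good generalization.

1.8


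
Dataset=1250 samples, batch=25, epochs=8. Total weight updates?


Iterations per epoch = 1250 / 25 = 50
Total updates = iterations_per_epoch * epochs
= 50 * 8
= 400

400


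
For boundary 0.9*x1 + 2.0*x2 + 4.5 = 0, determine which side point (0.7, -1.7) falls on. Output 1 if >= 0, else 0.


Compute 0.9 * 0.7 + 2.0 * -1.7 + 4.5
= 0.63 + -3.4 + 4.5
= 1.73
Since 1.73 >= 0, the point is on the positive side.

1


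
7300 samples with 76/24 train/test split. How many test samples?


Train samples = 7300 * 76% = 5548
Test samples = 7300 - 5548
= 1752

1752


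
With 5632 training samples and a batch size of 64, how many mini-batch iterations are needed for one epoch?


Iterations per epoch = dataset_size / batch_size
= 5632 / 64
= 88

88


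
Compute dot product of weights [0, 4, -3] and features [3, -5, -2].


Element-wise products:
0 * 3 = 0
4 * -5 = -20
-3 * -2 = 6
Sum = 0 + -20 + 6
= -14

-14


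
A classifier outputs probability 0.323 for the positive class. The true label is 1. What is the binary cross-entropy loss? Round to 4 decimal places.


For y=1: Loss = -log(p)
= -log(0.323)
= -(-1.1301)
= 1.1301

1.1301


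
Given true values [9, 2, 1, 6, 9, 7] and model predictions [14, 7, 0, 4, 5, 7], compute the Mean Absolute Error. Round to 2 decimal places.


Absolute errors: [5, 5, 1, 2, 4, 0]
Sum of absolute errors = 17
MAE = 17 / 6 = 2.83

2.83


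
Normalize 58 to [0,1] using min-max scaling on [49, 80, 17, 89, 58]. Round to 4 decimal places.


Min = 17, Max = 89
Range = 89 - 17 = 72
Scaled = (x - min) / (max - min)
= (58 - 17) / 72
= 41 / 72
= 0.5694

0.5694


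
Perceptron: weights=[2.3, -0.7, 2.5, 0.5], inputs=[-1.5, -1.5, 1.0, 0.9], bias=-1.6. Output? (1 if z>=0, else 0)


z = w . x + b
= 2.3*-1.5 + -0.7*-1.5 + 2.5*1.0 + 0.5*0.9 + -1.6
= -3.45 + 1.05 + 2.5 + 0.45 + -1.6
= 0.55 + -1.6
= -1.05
Since z = -1.05 < 0, output = 0

0


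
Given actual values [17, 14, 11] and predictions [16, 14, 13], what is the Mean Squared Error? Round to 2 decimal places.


Differences: [1, 0, -2]
Squared errors: [1, 0, 4]
Sum of squared errors = 5
MSE = 5 / 3 = 1.67

1.67


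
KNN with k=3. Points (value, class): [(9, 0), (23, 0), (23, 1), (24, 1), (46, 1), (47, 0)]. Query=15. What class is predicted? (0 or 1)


Distances from query 15:
Point 9 (class 0): distance = 6
Point 23 (class 0): distance = 8
Point 23 (class 1): distance = 8
K=3 nearest neighbors: classes = [0, 0, 1]
Votes for class 1: 1 / 3
Majority vote => class 0

0


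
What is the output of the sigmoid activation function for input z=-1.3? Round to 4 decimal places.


sigmoid(z) = 1 / (1 + exp(-z))
exp(-(-1.3)) = exp(1.3) = 3.6693
1 + 3.6693 = 4.6693
1 / 4.6693 = 0.2142

0.2142


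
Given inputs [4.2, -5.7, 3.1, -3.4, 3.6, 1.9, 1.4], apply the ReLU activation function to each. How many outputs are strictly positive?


ReLU(x) = max(0, x) for each element:
ReLU(4.2) = 4.2
ReLU(-5.7) = 0
ReLU(3.1) = 3.1
ReLU(-3.4) = 0
ReLU(3.6) = 3.6
ReLU(1.9) = 1.9
ReLU(1.4) = 1.4
Active neurons (>0): 5

5


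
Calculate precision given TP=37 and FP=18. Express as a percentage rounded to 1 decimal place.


Precision = TP / (TP + FP) * 100
= 37 / (37 + 18)
= 37 / 55
= 0.6727
= 67.3%

67.3


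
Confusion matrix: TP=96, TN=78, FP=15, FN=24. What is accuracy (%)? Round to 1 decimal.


Accuracy = (TP + TN) / (TP + TN + FP + FN) * 100
= (96 + 78) / (96 + 78 + 15 + 24)
= 174 / 213
= 0.8169
= 81.7%

81.7


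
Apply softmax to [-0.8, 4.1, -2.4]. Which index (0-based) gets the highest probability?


Softmax is a monotonic transformation, so it preserves the argmax.
We need to find the index of the maximum logit.
Index 0: -0.8
Index 1: 4.1
Index 2: -2.4
Maximum logit = 4.1 at index 1

1


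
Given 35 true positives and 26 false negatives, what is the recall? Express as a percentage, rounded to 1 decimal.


Recall = TP / (TP + FN) * 100
= 35 / (35 + 26)
= 35 / 61
= 0.5738
= 57.4%

57.4


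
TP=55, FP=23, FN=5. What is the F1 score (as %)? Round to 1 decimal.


Precision = TP / (TP + FP) = 55 / 78 = 0.7051
Recall = TP / (TP + FN) = 55 / 60 = 0.9167
F1 = 2 * P * R / (P + R)
= 2 * 0.7051 * 0.9167 / (0.7051 + 0.9167)
= 1.2927 / 1.6218
= 0.7971
As percentage: 79.7%

79.7


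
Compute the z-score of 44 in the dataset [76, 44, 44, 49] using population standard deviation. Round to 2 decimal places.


Mean = (76 + 44 + 44 + 49) / 4 = 53.25
Variance = sum((x_i - mean)^2) / n = 176.6875
Std = sqrt(176.6875) = 13.2924
Z = (x - mean) / std
= (44 - 53.25) / 13.2924
= -9.25 / 13.2924
= -0.70

-0.70


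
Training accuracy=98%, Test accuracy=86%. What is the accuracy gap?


Gap = train_accuracy - test_accuracy
= 98 - 86
= 12%
This gap suggests the model is overfitting.

12


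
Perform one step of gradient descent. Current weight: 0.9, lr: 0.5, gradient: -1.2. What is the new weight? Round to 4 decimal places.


w_new = w_old - lr * gradient
= 0.9 - 0.5 * -1.2
= 0.9 - (-0.6)
= 1.5000

1.5000


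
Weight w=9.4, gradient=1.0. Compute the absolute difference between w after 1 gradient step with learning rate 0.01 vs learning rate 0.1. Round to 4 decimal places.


With lr=0.01: w_new = 9.4 - 0.01 * 1.0 = 9.39
With lr=0.1: w_new = 9.4 - 0.1 * 1.0 = 9.3
Absolute difference = |9.39 - 9.3|
= 0.0900

0.0900


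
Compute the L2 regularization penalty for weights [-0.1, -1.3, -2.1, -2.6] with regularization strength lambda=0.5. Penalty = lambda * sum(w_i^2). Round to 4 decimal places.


Squaring each weight:
(-0.1)^2 = 0.01
(-1.3)^2 = 1.69
(-2.1)^2 = 4.41
(-2.6)^2 = 6.76
Sum of squares = 12.87
Penalty = 0.5 * 12.87 = 6.4350

6.4350


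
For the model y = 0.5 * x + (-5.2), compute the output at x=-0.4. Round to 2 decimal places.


y = 0.5 * -0.4 + (-5.2)
= -0.2 + (-5.2)
= -5.40

-5.40


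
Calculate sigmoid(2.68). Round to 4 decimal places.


sigmoid(z) = 1 / (1 + exp(-z))
exp(-(2.68)) = exp(-2.68) = 0.0686
1 + 0.0686 = 1.0686
1 / 1.0686 = 0.9358

0.9358


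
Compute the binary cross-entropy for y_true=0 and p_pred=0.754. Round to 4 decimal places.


For y=0: Loss = -log(1-p)
= -log(1 - 0.754)
= -log(0.246)
= -(-1.4024)
= 1.4024

1.4024


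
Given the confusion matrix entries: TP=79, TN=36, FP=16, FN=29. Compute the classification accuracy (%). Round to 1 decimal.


Accuracy = (TP + TN) / (TP + TN + FP + FN) * 100
= (79 + 36) / (79 + 36 + 16 + 29)
= 115 / 160
= 0.7188
= 71.9%

71.9


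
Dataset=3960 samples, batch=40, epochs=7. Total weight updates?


Iterations per epoch = 3960 / 40 = 99
Total updates = iterations_per_epoch * epochs
= 99 * 7
= 693

693


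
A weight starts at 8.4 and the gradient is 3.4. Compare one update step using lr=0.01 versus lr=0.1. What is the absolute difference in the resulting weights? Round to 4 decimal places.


With lr=0.01: w_new = 8.4 - 0.01 * 3.4 = 8.366
With lr=0.1: w_new = 8.4 - 0.1 * 3.4 = 8.06
Absolute difference = |8.366 - 8.06|
= 0.3060

0.3060


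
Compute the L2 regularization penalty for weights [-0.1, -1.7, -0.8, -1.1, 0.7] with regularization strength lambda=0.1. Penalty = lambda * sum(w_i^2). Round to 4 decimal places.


Squaring each weight:
(-0.1)^2 = 0.01
(-1.7)^2 = 2.89
(-0.8)^2 = 0.64
(-1.1)^2 = 1.21
0.7^2 = 0.49
Sum of squares = 5.24
Penalty = 0.1 * 5.24 = 0.5240

0.5240


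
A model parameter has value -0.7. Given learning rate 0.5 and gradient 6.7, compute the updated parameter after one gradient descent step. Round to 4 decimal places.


w_new = w_old - lr * gradient
= -0.7 - 0.5 * 6.7
= -0.7 - (3.35)
= -4.0500

-4.0500


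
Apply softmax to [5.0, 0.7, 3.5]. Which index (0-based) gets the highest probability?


Softmax is a monotonic transformation, so it preserves the argmax.
We need to find the index of the maximum logit.
Index 0: 5.0
Index 1: 0.7
Index 2: 3.5
Maximum logit = 5.0 at index 0

0


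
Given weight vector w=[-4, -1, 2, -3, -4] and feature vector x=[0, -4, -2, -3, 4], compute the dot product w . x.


Element-wise products:
-4 * 0 = 0
-1 * -4 = 4
2 * -2 = -4
-3 * -3 = 9
-4 * 4 = -16
Sum = 0 + 4 + -4 + 9 + -16
= -7

-7


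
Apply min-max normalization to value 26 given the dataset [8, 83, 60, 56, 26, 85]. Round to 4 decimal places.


Min = 8, Max = 85
Range = 85 - 8 = 77
Scaled = (x - min) / (max - min)
= (26 - 8) / 77
= 18 / 77
= 0.2338

0.2338


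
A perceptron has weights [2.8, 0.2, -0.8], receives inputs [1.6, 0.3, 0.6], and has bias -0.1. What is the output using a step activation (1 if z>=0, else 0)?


z = w . x + b
= 2.8*1.6 + 0.2*0.3 + -0.8*0.6 + -0.1
= 4.48 + 0.06 + -0.48 + -0.1
= 4.06 + -0.1
= 3.96
Since z = 3.96 >= 0, output = 1

1


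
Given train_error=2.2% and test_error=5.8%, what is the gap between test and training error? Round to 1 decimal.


Generalization gap = test_error - train_error
= 5.8 - 2.2
= 3.6%
A moderate gap.

3.6


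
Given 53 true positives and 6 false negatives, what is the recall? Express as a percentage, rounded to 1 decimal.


Recall = TP / (TP + FN) * 100
= 53 / (53 + 6)
= 53 / 59
= 0.8983
= 89.8%

89.8


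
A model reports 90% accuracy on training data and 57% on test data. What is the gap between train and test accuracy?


Gap = train_accuracy - test_accuracy
= 90 - 57
= 33%
This large gap strongly indicates overfitting.

33
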